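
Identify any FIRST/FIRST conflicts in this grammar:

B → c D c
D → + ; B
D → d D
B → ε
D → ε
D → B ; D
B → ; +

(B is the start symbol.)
FIRST sets of the non-terminals at (or reachable through a nullable prefix from) the front of some alternative:
  FIRST(B) = { ';', 'c', ε }

Productions for B:
  B → c D c: FIRST = { 'c' }
  B → ε: FIRST = { ε }
  B → ; +: FIRST = { ';' }
Productions for D:
  D → + ; B: FIRST = { '+' }
  D → d D: FIRST = { 'd' }
  D → ε: FIRST = { ε }
  D → B ; D: FIRST = { ';', 'c' }

All alternatives of each non-terminal have pairwise disjoint FIRST sets.

Answer: No FIRST/FIRST conflicts.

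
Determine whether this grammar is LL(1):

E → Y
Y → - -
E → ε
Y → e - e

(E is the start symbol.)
Yes, the grammar is LL(1).

Relevant sets:
  FIRST(Y) = { '-', 'e' }
  FOLLOW(E) = { $ }

For E:
  PREDICT(E → Y) = { '-', 'e' }
  PREDICT(E → ε) = { $ }
For Y:
  PREDICT(Y → '-' '-') = { '-' }
  PREDICT(Y → e '-' e) = { 'e' }

All predict sets are disjoint. The grammar IS LL(1).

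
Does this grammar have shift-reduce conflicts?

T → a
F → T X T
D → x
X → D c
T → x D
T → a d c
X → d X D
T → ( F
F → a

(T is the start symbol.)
Yes — I3: [T → a .] vs [T → a . d c]; I11: [F → a .] vs [T → a . d c]

A shift-reduce conflict occurs when an LR(0) state has both:
  - a complete (reduce) item [A → α .] (dot at the end), and
  - a shift item [B → β . c γ] (dot before a terminal).

Augment with T' → T and build the canonical LR(0) collection (I0 = CLOSURE({[T' → . T]}), then GOTO on every symbol after a dot until no new states appear). It has 19 states:
  I0: { [T → . ( F], [T → . a d c], [T → . a], [T → . x D], [T' → . T] }  — shift
  I1: { [F → . T X T], [F → . a], [T → ( . F], [T → . ( F], [T → . a d c], [T → . a], [T → . x D] }  — shift
  I2: { [T' → T .] }  — accept
  I3: { [T → a . d c], [T → a .] }  — shift, reduce
  I4: { [D → . x], [T → x . D] }  — shift
  I5: { [T → x D .] }  — reduce
  I6: { [D → x .] }  — reduce
  I7: { [T → a d . c] }  — shift
  I8: { [T → a d c .] }  — reduce
  I9: { [T → ( F .] }  — reduce
  I10: { [D → . x], [F → T . X T], [X → . D c], [X → . d X D] }  — shift
  I11: { [F → a .], [T → a . d c], [T → a .] }  — shift, 2 reduces
  I12: { [X → D . c] }  — shift
  I13: { [F → T X . T], [T → . ( F], [T → . a d c], [T → . a], [T → . x D] }  — shift
  I14: { [D → . x], [X → . D c], [X → . d X D], [X → d . X D] }  — shift
  I15: { [D → . x], [X → d X . D] }  — shift
  I16: { [X → d X D .] }  — reduce
  I17: { [F → T X T .] }  — reduce
  I18: { [X → D c .] }  — reduce

I3 contains reduce item [T → a .] and shift item [T → a . d c] — shift-reduce conflict.
I11 contains reduce items [F → a .], [T → a .] and shift item [T → a . d c] — shift-reduce conflict.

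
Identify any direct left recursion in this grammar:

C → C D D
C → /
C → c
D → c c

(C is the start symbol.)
Yes, C is left-recursive

Direct left recursion occurs when N → N α for some non-terminal N (the right-hand side begins with the left-hand side itself).

C → C D D: LEFT RECURSIVE (starts with C)
C → /: starts with '/'
C → c: starts with c
D → c c: starts with c

The grammar has direct left recursion on: C.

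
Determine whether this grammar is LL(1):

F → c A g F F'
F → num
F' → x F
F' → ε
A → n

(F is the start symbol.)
Relevant sets:
  FOLLOW(F') = { $, 'x' }

For F:
  PREDICT(F → c A g F F') = { 'c' }
  PREDICT(F → num) = { 'num' }
For F':
  PREDICT(F' → x F) = { 'x' }
  PREDICT(F' → ε) = { $, 'x' }
A has a single production, so nothing to check there.

Conflict found: Predict set conflict for F': { 'x' }
The grammar is NOT LL(1).

Answer: No. Predict set conflict for F': { 'x' }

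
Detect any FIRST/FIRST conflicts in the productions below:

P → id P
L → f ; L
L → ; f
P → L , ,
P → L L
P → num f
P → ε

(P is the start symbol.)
FIRST sets of the non-terminals at (or reachable through a nullable prefix from) the front of some alternative:
  FIRST(L) = { ';', 'f' }

Productions for P:
  P → id P: FIRST = { 'id' }
  P → L , ,: FIRST = { ';', 'f' }
  P → L L: FIRST = { ';', 'f' }
  P → num f: FIRST = { 'num' }
  P → ε: FIRST = { ε }
Productions for L:
  L → f ; L: FIRST = { 'f' }
  L → ; f: FIRST = { ';' }

Conflict for P: P → L , , and P → L L
  Overlap: { ';', 'f' }

Answer: Yes. P → L ',' ',' / P → L L on { ';', 'f' }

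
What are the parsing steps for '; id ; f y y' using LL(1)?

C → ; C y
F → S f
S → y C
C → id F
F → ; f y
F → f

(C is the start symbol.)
LL(1) parsing maintains a stack (initially the start symbol over $) and the input. At each step: if the stack top is a terminal, match it against the current input token; if it is a non-terminal N, replace it with the RHS of M[N, lookahead] (the unique production whose predict set contains the lookahead).

Stack is shown with the top on the left.

Stack      Input           Action
---------------------------------
C $        ; id ; f y y $  output C → ; C y
; C y $    ; id ; f y y $  match ';'
C y $      id ; f y y $    output C → id F
id F y $   id ; f y y $    match 'id'
F y $      ; f y y $       output F → ; f y
; f y y $  ; f y y $       match ';'
f y y $    f y y $         match 'f'
y y $      y y $           match 'y'
y $        y $             match 'y'
$          $               accept

The string is accepted.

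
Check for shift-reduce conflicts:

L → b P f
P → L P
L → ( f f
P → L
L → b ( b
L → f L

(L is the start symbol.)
Yes — I7: [P → L .] vs [L → . ( f f]

A shift-reduce conflict occurs when an LR(0) state has both:
  - a complete (reduce) item [A → α .] (dot at the end), and
  - a shift item [B → β . c γ] (dot before a terminal).

Augment with L' → L and build the canonical LR(0) collection (I0 = CLOSURE({[L' → . L]}), then GOTO on every symbol after a dot until no new states appear). It has 14 states:
  I0: { [L → . ( f f], [L → . b ( b], [L → . b P f], [L → . f L], [L' → . L] }  — shift
  I1: { [L → ( . f f] }  — shift
  I2: { [L' → L .] }  — accept
  I3: { [L → . ( f f], [L → . b ( b], [L → . b P f], [L → . f L], [L → b . ( b], [L → b . P f], [P → . L P], [P → . L] }  — shift
  I4: { [L → . ( f f], [L → . b ( b], [L → . b P f], [L → . f L], [L → f . L] }  — shift
  I5: { [L → f L .] }  — reduce
  I6: { [L → ( . f f], [L → b ( . b] }  — shift
  I7: { [L → . ( f f], [L → . b ( b], [L → . b P f], [L → . f L], [P → . L P], [P → . L], [P → L . P], [P → L .] }  — shift, reduce
  I8: { [L → b P . f] }  — shift
  I9: { [L → b P f .] }  — reduce
  I10: { [P → L P .] }  — reduce
  I11: { [L → b ( b .] }  — reduce
  I12: { [L → ( f . f] }  — shift
  I13: { [L → ( f f .] }  — reduce

I7 contains reduce item [P → L .] and shift items [L → . ( f f], [L → . b ( b], [L → . b P f], [L → . f L] — shift-reduce conflict.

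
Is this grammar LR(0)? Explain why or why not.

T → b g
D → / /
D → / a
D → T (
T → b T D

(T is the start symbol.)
Yes, the grammar is LR(0)

Augment with T' → T and build the canonical LR(0) collection (I0 = CLOSURE({[T' → . T]}), then GOTO on every symbol after a dot until no new states appear). It has 11 states:
  I0: { [T → . b T D], [T → . b g], [T' → . T] }  — shift
  I1: { [T' → T .] }  — accept
  I2: { [T → . b T D], [T → . b g], [T → b . T D], [T → b . g] }  — shift
  I3: { [D → . / /], [D → . / a], [D → . T (], [T → . b T D], [T → . b g], [T → b T . D] }  — shift
  I4: { [T → b g .] }  — reduce
  I5: { [D → / . /], [D → / . a] }  — shift
  I6: { [T → b T D .] }  — reduce
  I7: { [D → T . (] }  — shift
  I8: { [D → T ( .] }  — reduce
  I9: { [D → / / .] }  — reduce
  I10: { [D → / a .] }  — reduce

Every state is either a pure shift/goto state or contains exactly one complete item and nothing to shift — no conflicts. The grammar is LR(0).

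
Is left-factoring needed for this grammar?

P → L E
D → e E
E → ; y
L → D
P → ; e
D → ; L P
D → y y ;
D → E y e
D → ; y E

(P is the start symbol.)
Yes, D has productions with common prefix ';'

Left-factoring is needed when two productions for the same non-terminal
share a common prefix on the right-hand side.

Productions for P:
  P → L E
  P → ; e
Productions for D:
  D → e E
  D → ; L P
  D → y y ;
  D → E y e
  D → ; y E

Found common prefix ';' in productions for D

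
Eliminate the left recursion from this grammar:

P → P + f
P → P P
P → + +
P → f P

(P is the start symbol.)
P is directly left-recursive. The standard transformation for
  A → A α₁ | ... | A α_m | β₁ | ... | β_n
is
  A  → β₁ A' | ... | β_n A'
  A' → α₁ A' | ... | α_m A' | ε

P → + + becomes P → + + P'
P → f P becomes P → f P P'
P → P + f becomes P' → + f P'
P → P P becomes P' → P P'
Add P' → ε

Resulting grammar:
P → + + P'
P → f P P'
P' → + f P'
P' → P P'
P' → ε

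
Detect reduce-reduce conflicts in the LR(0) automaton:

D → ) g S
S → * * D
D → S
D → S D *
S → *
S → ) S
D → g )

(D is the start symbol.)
No reduce-reduce conflicts

A reduce-reduce conflict occurs when an LR(0) state has two complete items [A → α .] and [B → β .] — both call for a reduction, and with no lookahead the parser cannot choose between them.

Augment with D' → D and build the canonical LR(0) collection (I0 = CLOSURE({[D' → . D]}), then GOTO on every symbol after a dot until no new states appear). It has 15 states:
  I0: { [D → . ) g S], [D → . S D *], [D → . S], [D → . g )], [D' → . D], [S → . ) S], [S → . * * D], [S → . *] }  — shift
  I1: { [D → ) . g S], [S → ) . S], [S → . ) S], [S → . * * D], [S → . *] }  — shift
  I2: { [S → * . * D], [S → * .] }  — shift, reduce
  I3: { [D' → D .] }  — accept
  I4: { [D → . ) g S], [D → . S D *], [D → . S], [D → . g )], [D → S . D *], [D → S .], [S → . ) S], [S → . * * D], [S → . *] }  — shift, reduce
  I5: { [D → g . )] }  — shift
  I6: { [D → g ) .] }  — reduce
  I7: { [D → S D . *] }  — shift
  I8: { [D → S D * .] }  — reduce
  I9: { [D → . ) g S], [D → . S D *], [D → . S], [D → . g )], [S → * * . D], [S → . ) S], [S → . * * D], [S → . *] }  — shift
  I10: { [S → * * D .] }  — reduce
  I11: { [S → ) . S], [S → . ) S], [S → . * * D], [S → . *] }  — shift
  I12: { [S → ) S .] }  — reduce
  I13: { [D → ) g . S], [S → . ) S], [S → . * * D], [S → . *] }  — shift
  I14: { [D → ) g S .] }  — reduce

No state contains more than one complete item.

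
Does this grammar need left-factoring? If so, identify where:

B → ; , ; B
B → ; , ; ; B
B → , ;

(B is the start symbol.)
Yes, B has productions with common prefix '; , ;'

Left-factoring is needed when two productions for the same non-terminal
share a common prefix on the right-hand side.

Productions for B:
  B → ; , ; B
  B → ; , ; ; B
  B → , ;

Found common prefix '; , ;' in productions for B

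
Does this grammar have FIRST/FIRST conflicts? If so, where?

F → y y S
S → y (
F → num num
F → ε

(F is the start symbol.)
Productions for F:
  F → y y S: FIRST = { 'y' }
  F → num num: FIRST = { 'num' }
  F → ε: FIRST = { ε }
S has only one production, so no FIRST/FIRST conflict is possible there.

All alternatives of each non-terminal have pairwise disjoint FIRST sets.

Answer: No FIRST/FIRST conflicts.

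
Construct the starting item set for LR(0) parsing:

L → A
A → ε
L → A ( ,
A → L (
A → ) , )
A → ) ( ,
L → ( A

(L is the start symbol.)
First, augment the grammar with L' → L
I₀ = CLOSURE({ [L' → . L] }):
  [L' → . L] has the dot before L: add [L → . A], [L → . A ( ,], [L → . ( A]
  [L → . A] has the dot before A: add [A → .], [A → . L (], [A → . ) , )], [A → . ) ( ,]
No further items can be added.

I₀ = { [A → . ) ( ,], [A → . ) , )], [A → . L (], [A → .], [L → . ( A], [L → . A ( ,], [L → . A], [L' → . L] }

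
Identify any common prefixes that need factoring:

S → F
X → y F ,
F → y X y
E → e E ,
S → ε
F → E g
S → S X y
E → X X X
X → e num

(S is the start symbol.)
No, left-factoring is not needed

Left-factoring is needed when two productions for the same non-terminal
share a common prefix on the right-hand side.

Productions for S:
  S → F
  S → ε
  S → S X y
Productions for X:
  X → y F ,
  X → e num
Productions for F:
  F → y X y
  F → E g
Productions for E:
  E → e E ,
  E → X X X

No common prefixes found.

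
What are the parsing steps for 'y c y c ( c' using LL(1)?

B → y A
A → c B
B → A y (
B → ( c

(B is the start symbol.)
LL(1) parsing maintains a stack (initially the start symbol over $) and the input. At each step: if the stack top is a terminal, match it against the current input token; if it is a non-terminal N, replace it with the RHS of M[N, lookahead] (the unique production whose predict set contains the lookahead).

Stack is shown with the top on the left.

Stack  Input          Action
----------------------------
B $    y c y c ( c $  output B → y A
y A $  y c y c ( c $  match 'y'
A $    c y c ( c $    output A → c B
c B $  c y c ( c $    match 'c'
B $    y c ( c $      output B → y A
y A $  y c ( c $      match 'y'
A $    c ( c $        output A → c B
c B $  c ( c $        match 'c'
B $    ( c $          output B → ( c
( c $  ( c $          match '('
c $    c $            match 'c'
$      $              accept

The string is accepted.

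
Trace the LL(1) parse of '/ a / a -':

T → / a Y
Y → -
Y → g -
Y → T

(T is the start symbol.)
LL(1) parsing maintains a stack (initially the start symbol over $) and the input. At each step: if the stack top is a terminal, match it against the current input token; if it is a non-terminal N, replace it with the RHS of M[N, lookahead] (the unique production whose predict set contains the lookahead).

Stack is shown with the top on the left.

Stack    Input        Action
----------------------------
T $      / a / a - $  output T → / a Y
/ a Y $  / a / a - $  match '/'
a Y $    a / a - $    match 'a'
Y $      / a - $      output Y → T
T $      / a - $      output T → / a Y
/ a Y $  / a - $      match '/'
a Y $    a - $        match 'a'
Y $      - $          output Y → -
- $      - $          match '-'
$        $            accept

The string is accepted.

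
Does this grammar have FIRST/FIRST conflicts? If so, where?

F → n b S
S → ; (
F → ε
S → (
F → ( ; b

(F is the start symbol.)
Productions for F:
  F → n b S: FIRST = { 'n' }
  F → ε: FIRST = { ε }
  F → ( ; b: FIRST = { '(' }
Productions for S:
  S → ; (: FIRST = { ';' }
  S → (: FIRST = { '(' }

All alternatives of each non-terminal have pairwise disjoint FIRST sets.

Answer: No FIRST/FIRST conflicts.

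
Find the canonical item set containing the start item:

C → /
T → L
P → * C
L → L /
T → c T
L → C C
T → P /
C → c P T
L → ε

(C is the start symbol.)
First, augment the grammar with C' → C
I₀ = CLOSURE({ [C' → . C] }):
  [C' → . C] has the dot before C: add [C → . /], [C → . c P T]
No further items can be added.

I₀ = { [C → . /], [C → . c P T], [C' → . C] }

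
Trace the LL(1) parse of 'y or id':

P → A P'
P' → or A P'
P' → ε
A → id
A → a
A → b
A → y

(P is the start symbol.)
LL(1) parsing maintains a stack (initially the start symbol over $) and the input. At each step: if the stack top is a terminal, match it against the current input token; if it is a non-terminal N, replace it with the RHS of M[N, lookahead] (the unique production whose predict set contains the lookahead).

Stack is shown with the top on the left.

Stack      Input      Action
----------------------------
P $        y or id $  output P → A P'
A P' $     y or id $  output A → y
y P' $     y or id $  match 'y'
P' $       or id $    output P' → or A P'
or A P' $  or id $    match 'or'
A P' $     id $       output A → id
id P' $    id $       match 'id'
P' $       $          output P' → ε
$          $          accept

The string is accepted.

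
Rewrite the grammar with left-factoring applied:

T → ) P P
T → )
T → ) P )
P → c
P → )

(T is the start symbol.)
Left-factoring transforms A → αβ₁ | αβ₂ into A → αA' and A' → β₁ | β₂
(α is the longest common prefix among the alternatives). Repeat until
no nonterminal has two alternatives with a common prefix.

Round 1: T has alternatives sharing prefix ')'. Introduce T': T → ) T'
  Add: T' → P P
  Add: T' → ε
  Add: T' → P )

Round 2: T' has alternatives sharing prefix 'P'. Introduce T'': T' → P T''
  Add: T'' → P
  Add: T'' → )

No remaining common prefixes — done.

Resulting grammar:
T → ) T'
T' → P T''
T'' → P
T'' → )
T' → ε
P → c
P → )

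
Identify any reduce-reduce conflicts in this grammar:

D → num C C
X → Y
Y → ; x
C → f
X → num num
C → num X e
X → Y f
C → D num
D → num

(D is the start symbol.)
A reduce-reduce conflict occurs when an LR(0) state has two complete items [A → α .] and [B → β .] — both call for a reduction, and with no lookahead the parser cannot choose between them.

Augment with D' → D and build the canonical LR(0) collection (I0 = CLOSURE({[D' → . D]}), then GOTO on every symbol after a dot until no new states appear). It has 17 states:
  I0: { [D → . num C C], [D → . num], [D' → . D] }  — shift
  I1: { [D' → D .] }  — accept
  I2: { [C → . D num], [C → . f], [C → . num X e], [D → . num C C], [D → . num], [D → num . C C], [D → num .] }  — shift, reduce
  I3: { [C → . D num], [C → . f], [C → . num X e], [D → . num C C], [D → . num], [D → num C . C] }  — shift
  I4: { [C → D . num] }  — shift
  I5: { [C → f .] }  — reduce
  I6: { [C → . D num], [C → . f], [C → . num X e], [C → num . X e], [D → . num C C], [D → . num], [D → num . C C], [D → num .], [X → . Y f], [X → . Y], [X → . num num], [Y → . ; x] }  — shift, reduce
  I7: { [Y → ; . x] }  — shift
  I8: { [C → num X . e] }  — shift
  I9: { [X → Y . f], [X → Y .] }  — shift, reduce
  I10: { [C → . D num], [C → . f], [C → . num X e], [C → num . X e], [D → . num C C], [D → . num], [D → num . C C], [D → num .], [X → . Y f], [X → . Y], [X → . num num], [X → num . num], [Y → . ; x] }  — shift, reduce
  I11: { [C → . D num], [C → . f], [C → . num X e], [C → num . X e], [D → . num C C], [D → . num], [D → num . C C], [D → num .], [X → . Y f], [X → . Y], [X → . num num], [X → num . num], [X → num num .], [Y → . ; x] }  — shift, 2 reduces
  I12: { [X → Y f .] }  — reduce
  I13: { [C → num X e .] }  — reduce
  I14: { [Y → ; x .] }  — reduce
  I15: { [C → D num .] }  — reduce
  I16: { [D → num C C .] }  — reduce

I11 contains complete items [D → num .], [X → num num .] — reduce-reduce conflict.

Answer: Yes — I11: [D → num .] vs [X → num num .]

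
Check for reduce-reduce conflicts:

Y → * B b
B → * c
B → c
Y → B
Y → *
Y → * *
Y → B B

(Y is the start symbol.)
Augment with Y' → Y and build the canonical LR(0) collection (I0 = CLOSURE({[Y' → . Y]}), then GOTO on every symbol after a dot until no new states appear). It has 12 states:
  I0: { [B → . * c], [B → . c], [Y → . * *], [Y → . * B b], [Y → . *], [Y → . B B], [Y → . B], [Y' → . Y] }  — shift
  I1: { [B → * . c], [B → . * c], [B → . c], [Y → * . *], [Y → * . B b], [Y → * .] }  — shift, reduce
  I2: { [B → . * c], [B → . c], [Y → B . B], [Y → B .] }  — shift, reduce
  I3: { [Y' → Y .] }  — accept
  I4: { [B → c .] }  — reduce
  I5: { [B → * . c] }  — shift
  I6: { [Y → B B .] }  — reduce
  I7: { [B → * c .] }  — reduce
  I8: { [B → * . c], [Y → * * .] }  — shift, reduce
  I9: { [Y → * B . b] }  — shift
  I10: { [B → * c .], [B → c .] }  — 2 reduces
  I11: { [Y → * B b .] }  — reduce

I10 contains complete items [B → * c .], [B → c .] — reduce-reduce conflict.

Answer: Yes — I10: [B → * c .] vs [B → c .]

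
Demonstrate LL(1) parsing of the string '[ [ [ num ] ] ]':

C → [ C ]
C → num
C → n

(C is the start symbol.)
Stack is shown with the top on the left.

Stack        Input              Action
--------------------------------------
C $          [ [ [ num ] ] ] $  output C → [ C ]
[ C ] $      [ [ [ num ] ] ] $  match '['
C ] $        [ [ num ] ] ] $    output C → [ C ]
[ C ] ] $    [ [ num ] ] ] $    match '['
C ] ] $      [ num ] ] ] $      output C → [ C ]
[ C ] ] ] $  [ num ] ] ] $      match '['
C ] ] ] $    num ] ] ] $        output C → num
num ] ] ] $  num ] ] ] $        match 'num'
] ] ] $      ] ] ] $            match ']'
] ] $        ] ] $              match ']'
] $          ] $                match ']'
$            $                  accept

The string is accepted.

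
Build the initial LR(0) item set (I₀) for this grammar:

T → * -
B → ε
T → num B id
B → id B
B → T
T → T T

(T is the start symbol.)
First, augment the grammar with T' → T
I₀ = CLOSURE({ [T' → . T] }):
  [T' → . T] has the dot before T: add [T → . * -], [T → . num B id], [T → . T T]
No further items can be added.

I₀ = { [T → . * -], [T → . T T], [T → . num B id], [T' → . T] }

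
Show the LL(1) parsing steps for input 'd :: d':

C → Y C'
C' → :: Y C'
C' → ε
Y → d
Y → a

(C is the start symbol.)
Stack is shown with the top on the left.

Stack      Input     Action
---------------------------
C $        d :: d $  output C → Y C'
Y C' $     d :: d $  output Y → d
d C' $     d :: d $  match 'd'
C' $       :: d $    output C' → :: Y C'
:: Y C' $  :: d $    match '::'
Y C' $     d $       output Y → d
d C' $     d $       match 'd'
C' $       $         output C' → ε
$          $         accept

The string is accepted.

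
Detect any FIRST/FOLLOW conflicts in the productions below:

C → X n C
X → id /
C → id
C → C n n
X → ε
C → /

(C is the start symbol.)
A FIRST/FOLLOW conflict occurs when a non-terminal N has a nullable alternative N → β (β ⇒* ε) and another alternative N → α with FIRST(α) ∩ FOLLOW(N) ≠ ∅: on such a lookahead the parser cannot decide between expanding α and letting N vanish via β.

Nullable non-terminals: X.

X: nullable alternative(s) X → ε; FOLLOW(X) = { 'n' }
  X → id /: FIRST \ {ε} = { 'id' } — disjoint from FOLLOW(X)
  X → ε: FIRST \ {ε} = { } — this is the only nullable alternative, skip

C has no nullable alternative, so no FIRST/FOLLOW check is needed there.

No FIRST/FOLLOW conflicts found.

Answer: No FIRST/FOLLOW conflicts.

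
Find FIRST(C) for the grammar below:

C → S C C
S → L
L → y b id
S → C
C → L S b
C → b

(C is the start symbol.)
{ 'b', 'y' }

To compute FIRST(C), examine every production with C on the left-hand side, reading each right-hand side left to right until a non-nullable symbol is reached.

FIRST sets of the other non-terminals involved (by the same procedure, iterated to a fixed point):
  FIRST(S) = { 'b', 'y' }
  FIRST(L) = { 'y' }

From C → S C C:
  - S is a non-terminal: add FIRST(S) \ {ε} = { 'b', 'y' }
    S is not nullable, so stop
From C → L S b:
  - L is a non-terminal: add FIRST(L) \ {ε} = { 'y' }
    L is not nullable, so stop
From C → b:
  - b is a terminal: add 'b' and stop

Collecting: FIRST(C) = { 'b', 'y' }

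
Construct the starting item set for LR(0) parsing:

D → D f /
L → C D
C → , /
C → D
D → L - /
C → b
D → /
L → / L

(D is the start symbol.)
{ [C → . , /], [C → . D], [C → . b], [D → . /], [D → . D f /], [D → . L - /], [D' → . D], [L → . / L], [L → . C D] }

First, augment the grammar with D' → D
I₀ = CLOSURE({ [D' → . D] }):
  [D' → . D] has the dot before D: add [D → . D f /], [D → . L - /], [D → . /]
  [D → . L - /] has the dot before L: add [L → . C D], [L → . / L]
  [L → . C D] has the dot before C: add [C → . , /], [C → . D], [C → . b]
No further items can be added.

I₀ = { [C → . , /], [C → . D], [C → . b], [D → . /], [D → . D f /], [D → . L - /], [D' → . D], [L → . / L], [L → . C D] }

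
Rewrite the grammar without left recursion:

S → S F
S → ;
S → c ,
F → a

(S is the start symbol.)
S is directly left-recursive. The standard transformation for
  A → A α₁ | ... | A α_m | β₁ | ... | β_n
is
  A  → β₁ A' | ... | β_n A'
  A' → α₁ A' | ... | α_m A' | ε

S → ; becomes S → ; S'
S → c , becomes S → c , S'
S → S F becomes S' → F S'
Add S' → ε

Productions for other non-terminals are unchanged:
  F → a

Resulting grammar:
S → ; S'
S → c , S'
S' → F S'
S' → ε
F → a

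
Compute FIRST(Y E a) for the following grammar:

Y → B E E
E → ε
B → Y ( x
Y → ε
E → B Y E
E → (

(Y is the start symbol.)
{ '(', 'a' }

FIRST sets of the non-terminals involved (from the grammar, by fixed-point iteration):
  FIRST(Y) = { '(', ε }
  FIRST(E) = { '(', ε }

To compute FIRST(Y E a), process the symbols left to right:
Symbol Y is a non-terminal. Add FIRST(Y) \ {ε} = { '(' }
Y is nullable (ε ∈ FIRST(Y)), continue to the next symbol.
Symbol E is a non-terminal. Add FIRST(E) \ {ε} = { '(' }
E is nullable (ε ∈ FIRST(E)), continue to the next symbol.
Symbol a is a terminal. Add 'a' and stop.
FIRST(Y E a) = { '(', 'a' }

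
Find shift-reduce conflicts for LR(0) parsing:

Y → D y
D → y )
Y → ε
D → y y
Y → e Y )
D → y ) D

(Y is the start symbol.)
A shift-reduce conflict occurs when an LR(0) state has both:
  - a complete (reduce) item [A → α .] (dot at the end), and
  - a shift item [B → β . c γ] (dot before a terminal).

Augment with Y' → Y and build the canonical LR(0) collection (I0 = CLOSURE({[Y' → . Y]}), then GOTO on every symbol after a dot until no new states appear). It has 11 states:
  I0: { [D → . y ) D], [D → . y )], [D → . y y], [Y → . D y], [Y → . e Y )], [Y → .], [Y' → . Y] }  — shift, reduce
  I1: { [Y → D . y] }  — shift
  I2: { [Y' → Y .] }  — accept
  I3: { [D → . y ) D], [D → . y )], [D → . y y], [Y → . D y], [Y → . e Y )], [Y → .], [Y → e . Y )] }  — shift, reduce
  I4: { [D → y . ) D], [D → y . )], [D → y . y] }  — shift
  I5: { [D → . y ) D], [D → . y )], [D → . y y], [D → y ) . D], [D → y ) .] }  — shift, reduce
  I6: { [D → y y .] }  — reduce
  I7: { [D → y ) D .] }  — reduce
  I8: { [Y → e Y . )] }  — shift
  I9: { [Y → e Y ) .] }  — reduce
  I10: { [Y → D y .] }  — reduce

I0 contains reduce item [Y → .] and shift items [D → . y )], [D → . y ) D], [D → . y y], [Y → . e Y )] — shift-reduce conflict.
I3 contains reduce item [Y → .] and shift items [D → . y )], [D → . y ) D], [D → . y y], [Y → . e Y )] — shift-reduce conflict.
I5 contains reduce item [D → y ) .] and shift items [D → . y )], [D → . y ) D], [D → . y y] — shift-reduce conflict.

Answer: Yes — I0: [Y → .] vs [D → . y )]; I3: [Y → .] vs [D → . y )]; I5: [D → y ) .] vs [D → . y )]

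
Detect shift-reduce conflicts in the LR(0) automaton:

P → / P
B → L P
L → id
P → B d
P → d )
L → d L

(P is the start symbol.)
No shift-reduce conflicts

A shift-reduce conflict occurs when an LR(0) state has both:
  - a complete (reduce) item [A → α .] (dot at the end), and
  - a shift item [B → β . c γ] (dot before a terminal).

Augment with P' → P and build the canonical LR(0) collection (I0 = CLOSURE({[P' → . P]}), then GOTO on every symbol after a dot until no new states appear). It has 13 states:
  I0: { [B → . L P], [L → . d L], [L → . id], [P → . / P], [P → . B d], [P → . d )], [P' → . P] }  — shift
  I1: { [B → . L P], [L → . d L], [L → . id], [P → . / P], [P → . B d], [P → . d )], [P → / . P] }  — shift
  I2: { [P → B . d] }  — shift
  I3: { [B → . L P], [B → L . P], [L → . d L], [L → . id], [P → . / P], [P → . B d], [P → . d )] }  — shift
  I4: { [P' → P .] }  — accept
  I5: { [L → . d L], [L → . id], [L → d . L], [P → d . )] }  — shift
  I6: { [L → id .] }  — reduce
  I7: { [P → d ) .] }  — reduce
  I8: { [L → d L .] }  — reduce
  I9: { [L → . d L], [L → . id], [L → d . L] }  — shift
  I10: { [B → L P .] }  — reduce
  I11: { [P → B d .] }  — reduce
  I12: { [P → / P .] }  — reduce

No state contains both a complete item and a shift item.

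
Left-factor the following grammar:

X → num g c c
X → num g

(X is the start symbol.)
Left-factoring transforms A → αβ₁ | αβ₂ into A → αA' and A' → β₁ | β₂
(α is the longest common prefix among the alternatives). Repeat until
no nonterminal has two alternatives with a common prefix.

Round 1: X has alternatives sharing prefix 'num g'. Introduce X': X → num g X'
  Add: X' → c c
  Add: X' → ε

No remaining common prefixes — done.

Resulting grammar:
X → num g X'
X' → c c
X' → ε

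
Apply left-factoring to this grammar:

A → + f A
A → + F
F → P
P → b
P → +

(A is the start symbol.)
A → + A'
A' → f A
A' → F
F → P
P → b
P → +

Left-factoring transforms A → αβ₁ | αβ₂ into A → αA' and A' → β₁ | β₂
(α is the longest common prefix among the alternatives). Repeat until
no nonterminal has two alternatives with a common prefix.

Round 1: A has alternatives sharing prefix '+'. Introduce A': A → + A'
  Add: A' → f A
  Add: A' → F

No remaining common prefixes — done.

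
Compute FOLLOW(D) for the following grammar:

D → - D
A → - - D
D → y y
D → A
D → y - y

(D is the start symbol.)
{ $ }

D is the start symbol, so $ ∈ FOLLOW(D).
In D → - D: D is at the end; this adds FOLLOW(D) to itself — nothing new
In A → - - D: D is at the end, add FOLLOW(A)

The FOLLOW sets referred to above (computed the same way, to a fixed point):
  FOLLOW(A) = { $ }

Taking the union: FOLLOW(D) = { $ }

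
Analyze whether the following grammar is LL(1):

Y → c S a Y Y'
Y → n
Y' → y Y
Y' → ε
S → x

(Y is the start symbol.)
A grammar is LL(1) if for each non-terminal N with multiple productions, the predict sets of those productions are pairwise disjoint, where PREDICT(N → α) = (FIRST(α) \ {ε}) ∪ (FOLLOW(N) if α ⇒* ε).

Relevant sets:
  FOLLOW(Y') = { $, 'y' }

For Y:
  PREDICT(Y → c S a Y Y') = { 'c' }
  PREDICT(Y → n) = { 'n' }
For Y':
  PREDICT(Y' → y Y) = { 'y' }
  PREDICT(Y' → ε) = { $, 'y' }
S has a single production, so nothing to check there.

Conflict found: Predict set conflict for Y': { 'y' }
The grammar is NOT LL(1).

Answer: No. Predict set conflict for Y': { 'y' }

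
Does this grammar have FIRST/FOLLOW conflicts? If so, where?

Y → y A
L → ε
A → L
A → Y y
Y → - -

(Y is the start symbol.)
Yes. A → Y y with FOLLOW(A) on { 'y' }

Nullable non-terminals: A, L.
FIRST sets used below: FIRST(L) = { ε }, FIRST(Y) = { '-', 'y' }

A: nullable alternative(s) A → L; FOLLOW(A) = { $, 'y' }
  A → L: FIRST \ {ε} = { } — this is the only nullable alternative, skip
  A → Y y: FIRST \ {ε} = { '-', 'y' } — overlaps FOLLOW(A) on { 'y' }: CONFLICT
L has a nullable alternative but only one production, so nothing to check.

Y has no nullable alternative, so no FIRST/FOLLOW check is needed there.

So the grammar has 1 FIRST/FOLLOW conflict (marked CONFLICT above).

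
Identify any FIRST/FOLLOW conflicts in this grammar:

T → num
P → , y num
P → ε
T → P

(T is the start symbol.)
Nullable non-terminals: P, T.
FIRST sets used below: FIRST(P) = { ',', ε }

P: nullable alternative(s) P → ε; FOLLOW(P) = { $ }
  P → , y num: FIRST \ {ε} = { ',' } — disjoint from FOLLOW(P)
  P → ε: FIRST \ {ε} = { } — this is the only nullable alternative, skip

T: nullable alternative(s) T → P; FOLLOW(T) = { $ }
  T → num: FIRST \ {ε} = { 'num' } — disjoint from FOLLOW(T)
  T → P: FIRST \ {ε} = { ',' } — this is the only nullable alternative, skip

No FIRST/FOLLOW conflicts found.

Answer: No FIRST/FOLLOW conflicts.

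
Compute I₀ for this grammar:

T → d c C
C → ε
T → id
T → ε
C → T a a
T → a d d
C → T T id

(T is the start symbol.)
First, augment the grammar with T' → T
I₀ = CLOSURE({ [T' → . T] }):
  [T' → . T] has the dot before T: add [T → . d c C], [T → . id], [T → .], [T → . a d d]
No further items can be added.

I₀ = { [T → . a d d], [T → . d c C], [T → . id], [T → .], [T' → . T] }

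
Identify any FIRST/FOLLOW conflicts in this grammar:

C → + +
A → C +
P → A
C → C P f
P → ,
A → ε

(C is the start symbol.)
No FIRST/FOLLOW conflicts.

A FIRST/FOLLOW conflict occurs when a non-terminal N has a nullable alternative N → β (β ⇒* ε) and another alternative N → α with FIRST(α) ∩ FOLLOW(N) ≠ ∅: on such a lookahead the parser cannot decide between expanding α and letting N vanish via β.

Nullable non-terminals: A, P.
FIRST sets used below: FIRST(C) = { '+' }, FIRST(A) = { '+', ε }

A: nullable alternative(s) A → ε; FOLLOW(A) = { 'f' }
  A → C +: FIRST \ {ε} = { '+' } — disjoint from FOLLOW(A)
  A → ε: FIRST \ {ε} = { } — this is the only nullable alternative, skip

P: nullable alternative(s) P → A; FOLLOW(P) = { 'f' }
  P → A: FIRST \ {ε} = { '+' } — this is the only nullable alternative, skip
  P → ,: FIRST \ {ε} = { ',' } — disjoint from FOLLOW(P)

C has no nullable alternative, so no FIRST/FOLLOW check is needed there.

No FIRST/FOLLOW conflicts found.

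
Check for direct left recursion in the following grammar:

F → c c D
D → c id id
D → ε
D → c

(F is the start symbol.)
No direct left recursion

Direct left recursion occurs when N → N α for some non-terminal N (the right-hand side begins with the left-hand side itself).

F → c c D: starts with c
D → c id id: starts with c
D → ε: starts with ε
D → c: starts with c

No direct left recursion found.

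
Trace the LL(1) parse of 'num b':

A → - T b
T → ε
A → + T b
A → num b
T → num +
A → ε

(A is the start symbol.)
LL(1) parsing maintains a stack (initially the start symbol over $) and the input. At each step: if the stack top is a terminal, match it against the current input token; if it is a non-terminal N, replace it with the RHS of M[N, lookahead] (the unique production whose predict set contains the lookahead).

Stack is shown with the top on the left.

Stack    Input    Action
------------------------
A $      num b $  output A → num b
num b $  num b $  match 'num'
b $      b $      match 'b'
$        $        accept

The string is accepted.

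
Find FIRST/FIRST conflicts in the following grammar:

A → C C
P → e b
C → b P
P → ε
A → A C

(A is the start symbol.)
Yes. A → C C / A → A C on { 'b' }

A FIRST/FIRST conflict occurs when two productions N → α and N → β for the same non-terminal have FIRST(α) ∩ FIRST(β) ≠ ∅ (with ε ∈ FIRST of a nullable right-hand side, so two nullable alternatives also conflict).

FIRST sets of the non-terminals at (or reachable through a nullable prefix from) the front of some alternative:
  FIRST(C) = { 'b' }
  FIRST(A) = { 'b' }

Productions for A:
  A → C C: FIRST = { 'b' }
  A → A C: FIRST = { 'b' }
Productions for P:
  P → e b: FIRST = { 'e' }
  P → ε: FIRST = { ε }
C has only one production, so no FIRST/FIRST conflict is possible there.

Conflict for A: A → C C and A → A C
  Overlap: { 'b' }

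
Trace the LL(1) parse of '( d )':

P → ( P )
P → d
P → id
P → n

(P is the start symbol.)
Stack is shown with the top on the left.

Stack    Input    Action
------------------------
P $      ( d ) $  output P → ( P )
( P ) $  ( d ) $  match '('
P ) $    d ) $    output P → d
d ) $    d ) $    match 'd'
) $      ) $      match ')'
$        $        accept

The string is accepted.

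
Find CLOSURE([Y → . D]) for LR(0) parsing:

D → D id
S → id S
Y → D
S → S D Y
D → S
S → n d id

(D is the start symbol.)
{ [D → . D id], [D → . S], [S → . S D Y], [S → . id S], [S → . n d id], [Y → . D] }

To compute CLOSURE, for each item [A → α.Bβ] where B is a non-terminal, add [B → .γ] for all productions B → γ; repeat for the newly added items until nothing changes.

Start with: [Y → . D]
  [Y → . D] has the dot before D: add [D → . D id], [D → . S]
  [D → . S] has the dot before S: add [S → . id S], [S → . S D Y], [S → . n d id]
No further items can be added.

CLOSURE = { [D → . D id], [D → . S], [S → . S D Y], [S → . id S], [S → . n d id], [Y → . D] }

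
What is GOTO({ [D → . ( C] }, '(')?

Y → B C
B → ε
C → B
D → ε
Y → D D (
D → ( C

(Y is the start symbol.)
GOTO(I, '(') = CLOSURE({ [A → αX.β] : [A → α.Xβ] ∈ I, X = '(' })

Items with dot before '(', with the dot advanced:
  [D → . ( C] → [D → ( . C]
Closure of the advanced items:
  [D → ( . C] has the dot before C: add [C → . B]
  [C → . B] has the dot before B: add [B → .]

GOTO = { [B → .], [C → . B], [D → ( . C] }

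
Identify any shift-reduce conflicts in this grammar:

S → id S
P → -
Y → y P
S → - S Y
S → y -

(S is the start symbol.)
No shift-reduce conflicts

Augment with S' → S and build the canonical LR(0) collection (I0 = CLOSURE({[S' → . S]}), then GOTO on every symbol after a dot until no new states appear). It has 12 states:
  I0: { [S → . - S Y], [S → . id S], [S → . y -], [S' → . S] }  — shift
  I1: { [S → - . S Y], [S → . - S Y], [S → . id S], [S → . y -] }  — shift
  I2: { [S' → S .] }  — accept
  I3: { [S → . - S Y], [S → . id S], [S → . y -], [S → id . S] }  — shift
  I4: { [S → y . -] }  — shift
  I5: { [S → y - .] }  — reduce
  I6: { [S → id S .] }  — reduce
  I7: { [S → - S . Y], [Y → . y P] }  — shift
  I8: { [S → - S Y .] }  — reduce
  I9: { [P → . -], [Y → y . P] }  — shift
  I10: { [P → - .] }  — reduce
  I11: { [Y → y P .] }  — reduce

No state contains both a complete item and a shift item.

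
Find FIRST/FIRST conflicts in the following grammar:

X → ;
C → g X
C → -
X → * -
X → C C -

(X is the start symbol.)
A FIRST/FIRST conflict occurs when two productions N → α and N → β for the same non-terminal have FIRST(α) ∩ FIRST(β) ≠ ∅ (with ε ∈ FIRST of a nullable right-hand side, so two nullable alternatives also conflict).

FIRST sets of the non-terminals at (or reachable through a nullable prefix from) the front of some alternative:
  FIRST(C) = { '-', 'g' }

Productions for X:
  X → ;: FIRST = { ';' }
  X → * -: FIRST = { '*' }
  X → C C -: FIRST = { '-', 'g' }
Productions for C:
  C → g X: FIRST = { 'g' }
  C → -: FIRST = { '-' }

All alternatives of each non-terminal have pairwise disjoint FIRST sets.

Answer: No FIRST/FIRST conflicts.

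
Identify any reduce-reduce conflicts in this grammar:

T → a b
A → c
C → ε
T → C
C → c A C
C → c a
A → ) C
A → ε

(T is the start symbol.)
No reduce-reduce conflicts

A reduce-reduce conflict occurs when an LR(0) state has two complete items [A → α .] and [B → β .] — both call for a reduction, and with no lookahead the parser cannot choose between them.

Augment with T' → T and build the canonical LR(0) collection (I0 = CLOSURE({[T' → . T]}), then GOTO on every symbol after a dot until no new states appear). It has 12 states:
  I0: { [C → . c A C], [C → . c a], [C → .], [T → . C], [T → . a b], [T' → . T] }  — shift, reduce
  I1: { [T → C .] }  — reduce
  I2: { [T' → T .] }  — accept
  I3: { [T → a . b] }  — shift
  I4: { [A → . ) C], [A → . c], [A → .], [C → c . A C], [C → c . a] }  — shift, reduce
  I5: { [A → ) . C], [C → . c A C], [C → . c a], [C → .] }  — shift, reduce
  I6: { [C → . c A C], [C → . c a], [C → .], [C → c A . C] }  — shift, reduce
  I7: { [C → c a .] }  — reduce
  I8: { [A → c .] }  — reduce
  I9: { [C → c A C .] }  — reduce
  I10: { [A → ) C .] }  — reduce
  I11: { [T → a b .] }  — reduce

No state contains more than one complete item.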